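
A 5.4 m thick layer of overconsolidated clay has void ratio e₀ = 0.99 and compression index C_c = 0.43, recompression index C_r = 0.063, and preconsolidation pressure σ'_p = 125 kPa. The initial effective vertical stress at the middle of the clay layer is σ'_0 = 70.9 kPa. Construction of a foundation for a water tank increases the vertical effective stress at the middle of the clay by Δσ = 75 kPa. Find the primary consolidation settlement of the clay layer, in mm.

Final effective stress: σ'_f = 70.9 + 75 = 145.9 kPa.
σ'_f = 145.9 > σ'_p = 125 kPa, so the stress path crosses the preconsolidation pressure — recompression up to σ'_p, then virgin compression beyond:
S_c = H/(1+e₀)·[C_r·log₁₀(σ'_p/σ'_0) + C_c·log₁₀(σ'_f/σ'_p)]
    = 5.4/1.99 × [0.063×log₁₀(125/70.9) + 0.43×log₁₀(145.9/125)]
    = 2.7136 × [0.015515 + 0.028872] = 0.1204 m

S_c ≈ 120 mm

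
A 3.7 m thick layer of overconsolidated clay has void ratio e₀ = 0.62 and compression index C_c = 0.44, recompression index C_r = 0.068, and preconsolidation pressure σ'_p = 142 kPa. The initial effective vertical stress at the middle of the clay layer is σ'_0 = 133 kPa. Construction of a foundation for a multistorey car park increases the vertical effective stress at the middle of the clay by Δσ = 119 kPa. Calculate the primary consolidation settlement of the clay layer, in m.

Final effective stress: σ'_f = 133 + 119 = 252 kPa.
σ'_f = 252 > σ'_p = 142 kPa, so the stress path crosses the preconsolidation pressure — recompression up to σ'_p, then virgin compression beyond:
S_c = H/(1+e₀)·[C_r·log₁₀(σ'_p/σ'_0) + C_c·log₁₀(σ'_f/σ'_p)]
    = 3.7/1.62 × [0.068×log₁₀(142/133) + 0.44×log₁₀(252/142)]
    = 2.284 × [0.0019337 + 0.10961] = 0.2548 m

S_c ≈ 0.255 m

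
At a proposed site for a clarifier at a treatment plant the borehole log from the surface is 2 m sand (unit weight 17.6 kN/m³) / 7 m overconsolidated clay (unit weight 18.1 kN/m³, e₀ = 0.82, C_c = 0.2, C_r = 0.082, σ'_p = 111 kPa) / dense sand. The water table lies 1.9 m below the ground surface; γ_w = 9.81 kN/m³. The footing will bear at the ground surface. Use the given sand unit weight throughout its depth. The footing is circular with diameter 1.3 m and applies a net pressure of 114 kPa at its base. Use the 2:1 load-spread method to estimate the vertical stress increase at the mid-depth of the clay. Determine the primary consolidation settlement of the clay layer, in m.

Mid-depth of clay below the ground surface: z = 2 + 7/2 = 5.5 m.
Total vertical stress at mid-clay: σ_v = 17.6×2 + 18.1×3.5 = 98.55 kPa.
Pore pressure: u = 9.81×(5.5 − 1.9) = 35.316 kPa.
Initial effective stress: σ'_0 = σ_v − u = 98.55 − 35.316 = 63.234 kPa.
Stress increase at mid-clay by the 2:1 spreading method:
Δσ ≈ qD²/(D+z)² = 114×1.3²/(1.3+5.5)² = 4.1665 kPa
Final effective stress: σ'_f = 63.234 + 4.1665 = 67.401 kPa.
σ'_f = 67.401 ≤ σ'_p = 111 kPa, so the clay remains overconsolidated and only the recompression index applies:
S_c = C_r·H/(1+e₀)·log₁₀(σ'_f/σ'_0) = 0.082×7/1.82×log₁₀(67.401/63.234)
    = 0.31539 × 0.027716 = 0.008741 m

S_c ≈ 0.00874 m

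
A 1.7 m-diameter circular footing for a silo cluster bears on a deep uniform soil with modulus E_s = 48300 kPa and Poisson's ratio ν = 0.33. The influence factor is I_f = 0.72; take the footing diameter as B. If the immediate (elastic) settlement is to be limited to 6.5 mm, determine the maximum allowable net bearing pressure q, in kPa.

S_e = q·B·(1−ν²)/E_s · I_f  ⇒  q = S_e·E_s / (B·(1−ν²)·I_f).
q = 0.0065 × 48300 / (1.7 × 0.8911 × 0.72) = 287.8 kPa

q ≈ 288 kPa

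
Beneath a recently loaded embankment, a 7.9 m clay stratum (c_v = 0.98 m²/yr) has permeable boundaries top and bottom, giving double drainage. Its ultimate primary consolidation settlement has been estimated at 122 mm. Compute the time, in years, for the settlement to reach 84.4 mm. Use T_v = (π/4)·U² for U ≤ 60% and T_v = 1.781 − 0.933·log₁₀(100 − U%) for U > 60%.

t ≈ 6.24 years

Drainage path length: H_d = H/2 = 3.95 m (double drainage).
U = S(t)/S_ult = 84.4/122 = 0.6918.
U > 60%: T_v = 1.781 − 0.933·log₁₀(100 − 69.18) = 0.39192.
t = T_v·H_d²/c_v = 0.39192×3.95²/0.98 = 6.24 years.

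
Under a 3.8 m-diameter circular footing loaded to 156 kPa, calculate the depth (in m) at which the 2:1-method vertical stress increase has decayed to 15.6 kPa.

z ≈ 8.22 m

2:1 spreading — at depth z the loaded area has grown by z in each plan dimension:
qD²/(D+z)² = Δσ_z ⇒ z = D(√(q/Δσ_z) − 1) = 3.8×(√(156/15.6) − 1) = 8.217 m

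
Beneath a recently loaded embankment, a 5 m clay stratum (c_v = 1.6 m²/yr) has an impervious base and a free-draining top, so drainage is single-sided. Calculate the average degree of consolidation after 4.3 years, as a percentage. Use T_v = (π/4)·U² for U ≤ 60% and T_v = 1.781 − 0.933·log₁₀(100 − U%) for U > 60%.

U ≈ 59.2 %

Drainage path length: H_d = H = 5 m (single drainage).
T_v = c_v·t/H_d² = 1.6×4.3/5² = 0.2752.
T_v = 0.2752 corresponds to the U ≤ 60% branch:
U = √(4T_v/π) = 0.5919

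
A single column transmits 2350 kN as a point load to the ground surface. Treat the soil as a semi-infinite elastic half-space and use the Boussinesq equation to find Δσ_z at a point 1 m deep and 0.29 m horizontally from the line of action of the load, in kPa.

Boussinesq vertical stress below a point load on an elastic half-space:
Δσ_z = 3P/(2πz²) · [1 + (r/z)²]^(−5/2)
r/z = 0.29/1 = 0.29; [1+(r/z)²]^(−5/2) = 0.8172.
Δσ_z = 3×2350/(2π×1²) × 0.8172 = 1122 × 0.8172 = 916.9 kPa

Δσ_z ≈ 917 kPa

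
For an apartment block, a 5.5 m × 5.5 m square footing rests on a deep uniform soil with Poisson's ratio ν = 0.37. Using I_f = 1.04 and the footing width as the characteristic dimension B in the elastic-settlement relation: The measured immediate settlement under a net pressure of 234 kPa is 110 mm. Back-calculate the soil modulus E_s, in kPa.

E_s ≈ 10500 kPa

S_e = q·B·(1−ν²)/E_s · I_f  ⇒  E_s = q·B·(1−ν²)·I_f / S_e.
E_s = 234 × 5.5 × 0.8631 × 1.04 / 0.11 = 10500 kPa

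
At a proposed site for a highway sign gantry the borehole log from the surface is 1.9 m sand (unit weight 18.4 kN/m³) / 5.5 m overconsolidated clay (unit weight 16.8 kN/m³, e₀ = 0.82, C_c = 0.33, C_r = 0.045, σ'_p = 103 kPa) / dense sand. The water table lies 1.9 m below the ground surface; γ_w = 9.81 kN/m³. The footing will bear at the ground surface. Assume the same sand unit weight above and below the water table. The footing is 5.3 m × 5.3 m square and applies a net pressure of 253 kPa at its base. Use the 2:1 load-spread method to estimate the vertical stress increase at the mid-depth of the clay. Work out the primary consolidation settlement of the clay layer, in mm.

S_c ≈ 125 mm

Mid-depth of clay below the ground surface: z = 1.9 + 5.5/2 = 4.65 m.
Total vertical stress at mid-clay: σ_v = 18.4×1.9 + 16.8×2.75 = 81.16 kPa.
Pore pressure: u = 9.81×(4.65 − 1.9) = 26.978 kPa.
Initial effective stress: σ'_0 = σ_v − u = 81.16 − 26.978 = 54.182 kPa.
Stress increase at mid-clay by the 2:1 spreading method:
Δσ = qBL/((B+z)(L+z)) = 253×5.3×5.3/((5.3+4.65)(5.3+4.65)) = 71.784 kPa
Final effective stress: σ'_f = 54.182 + 71.784 = 125.97 kPa.
σ'_f = 125.97 > σ'_p = 103 kPa, so the stress path crosses the preconsolidation pressure — recompression up to σ'_p, then virgin compression beyond:
S_c = H/(1+e₀)·[C_r·log₁₀(σ'_p/σ'_0) + C_c·log₁₀(σ'_f/σ'_p)]
    = 5.5/1.82 × [0.045×log₁₀(103/54.182) + 0.33×log₁₀(125.97/103)]
    = 3.022 × [0.012554 + 0.028852] = 0.1251 m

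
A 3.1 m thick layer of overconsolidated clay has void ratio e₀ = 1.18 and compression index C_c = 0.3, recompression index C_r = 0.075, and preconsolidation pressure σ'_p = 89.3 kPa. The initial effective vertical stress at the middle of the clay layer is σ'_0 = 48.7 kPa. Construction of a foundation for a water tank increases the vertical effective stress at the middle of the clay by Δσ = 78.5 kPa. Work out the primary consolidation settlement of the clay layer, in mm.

S_c ≈ 93.6 mm

Final effective stress: σ'_f = 48.7 + 78.5 = 127.2 kPa.
σ'_f = 127.2 > σ'_p = 89.3 kPa, so the stress path crosses the preconsolidation pressure — recompression up to σ'_p, then virgin compression beyond:
S_c = H/(1+e₀)·[C_r·log₁₀(σ'_p/σ'_0) + C_c·log₁₀(σ'_f/σ'_p)]
    = 3.1/2.18 × [0.075×log₁₀(89.3/48.7) + 0.3×log₁₀(127.2/89.3)]
    = 1.422 × [0.019749 + 0.046091] = 0.09362 m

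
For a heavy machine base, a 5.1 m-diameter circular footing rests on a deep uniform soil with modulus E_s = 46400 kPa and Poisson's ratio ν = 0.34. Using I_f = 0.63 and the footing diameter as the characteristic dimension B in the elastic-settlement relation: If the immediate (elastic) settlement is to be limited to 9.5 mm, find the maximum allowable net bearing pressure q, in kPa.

S_e = q·B·(1−ν²)/E_s · I_f  ⇒  q = S_e·E_s / (B·(1−ν²)·I_f).
q = 0.0095 × 46400 / (5.1 × 0.8844 × 0.63) = 155.1 kPa

q ≈ 155 kPa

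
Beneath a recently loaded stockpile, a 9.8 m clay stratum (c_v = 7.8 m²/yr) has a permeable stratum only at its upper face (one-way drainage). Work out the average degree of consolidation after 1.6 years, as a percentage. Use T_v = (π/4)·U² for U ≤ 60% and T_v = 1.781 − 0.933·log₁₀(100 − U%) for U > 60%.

U ≈ 40.7 %

Drainage path length: H_d = H = 9.8 m (single drainage).
T_v = c_v·t/H_d² = 7.8×1.6/9.8² = 0.12995.
T_v = 0.12995 corresponds to the U ≤ 60% branch:
U = √(4T_v/π) = 0.4068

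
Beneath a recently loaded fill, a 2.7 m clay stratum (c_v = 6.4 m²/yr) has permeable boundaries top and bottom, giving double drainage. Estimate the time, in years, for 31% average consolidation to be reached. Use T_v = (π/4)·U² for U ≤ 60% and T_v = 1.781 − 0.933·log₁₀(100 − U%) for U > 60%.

Drainage path length: H_d = H/2 = 1.35 m (double drainage).
U ≤ 60%: T_v = (π/4)·U² = (π/4)×0.31² = 0.075477.
t = T_v·H_d²/c_v = 0.075477×1.35²/6.4 = 0.02149 years.

t ≈ 0.0215 years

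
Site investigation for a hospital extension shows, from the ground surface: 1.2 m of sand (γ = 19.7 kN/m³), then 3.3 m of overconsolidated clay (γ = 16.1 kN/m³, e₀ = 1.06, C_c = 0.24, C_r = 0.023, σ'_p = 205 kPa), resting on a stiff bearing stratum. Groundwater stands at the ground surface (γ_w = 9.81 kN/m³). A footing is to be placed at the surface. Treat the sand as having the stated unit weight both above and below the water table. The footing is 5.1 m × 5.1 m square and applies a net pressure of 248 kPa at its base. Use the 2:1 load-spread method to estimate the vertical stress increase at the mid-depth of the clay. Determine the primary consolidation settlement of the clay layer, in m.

Mid-depth of clay below the ground surface: z = 1.2 + 3.3/2 = 2.85 m.
Total vertical stress at mid-clay: σ_v = 19.7×1.2 + 16.1×1.65 = 50.205 kPa.
Pore pressure: u = 9.81×(2.85 − 0) = 27.959 kPa.
Initial effective stress: σ'_0 = σ_v − u = 50.205 − 27.959 = 22.246 kPa.
Stress increase at mid-clay by the 2:1 spreading method:
Δσ = qBL/((B+z)(L+z)) = 248×5.1×5.1/((5.1+2.85)(5.1+2.85)) = 102.06 kPa
Final effective stress: σ'_f = 22.246 + 102.06 = 124.31 kPa.
σ'_f = 124.31 ≤ σ'_p = 205 kPa, so the clay remains overconsolidated and only the recompression index applies:
S_c = C_r·H/(1+e₀)·log₁₀(σ'_f/σ'_0) = 0.023×3.3/2.06×log₁₀(124.31/22.246)
    = 0.036844 × 0.74725 = 0.02753 m

S_c ≈ 0.0275 m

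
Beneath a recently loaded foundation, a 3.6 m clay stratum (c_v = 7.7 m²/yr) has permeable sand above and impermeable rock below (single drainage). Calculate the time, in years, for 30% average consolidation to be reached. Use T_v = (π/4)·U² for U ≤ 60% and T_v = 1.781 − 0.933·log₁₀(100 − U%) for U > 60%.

Drainage path length: H_d = H = 3.6 m (single drainage).
U ≤ 60%: T_v = (π/4)·U² = (π/4)×0.3² = 0.070686.
t = T_v·H_d²/c_v = 0.070686×3.6²/7.7 = 0.119 years.

t ≈ 0.119 years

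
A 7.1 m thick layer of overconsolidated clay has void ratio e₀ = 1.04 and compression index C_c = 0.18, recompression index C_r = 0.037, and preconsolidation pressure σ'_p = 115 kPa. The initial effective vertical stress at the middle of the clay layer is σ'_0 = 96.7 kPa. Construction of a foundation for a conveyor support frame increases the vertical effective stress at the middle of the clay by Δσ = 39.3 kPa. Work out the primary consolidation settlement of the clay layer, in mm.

S_c ≈ 55.3 mm

Final effective stress: σ'_f = 96.7 + 39.3 = 136 kPa.
σ'_f = 136 > σ'_p = 115 kPa, so the stress path crosses the preconsolidation pressure — recompression up to σ'_p, then virgin compression beyond:
S_c = H/(1+e₀)·[C_r·log₁₀(σ'_p/σ'_0) + C_c·log₁₀(σ'_f/σ'_p)]
    = 7.1/2.04 × [0.037×log₁₀(115/96.7) + 0.18×log₁₀(136/115)]
    = 3.4804 × [0.002785 + 0.013111] = 0.05532 m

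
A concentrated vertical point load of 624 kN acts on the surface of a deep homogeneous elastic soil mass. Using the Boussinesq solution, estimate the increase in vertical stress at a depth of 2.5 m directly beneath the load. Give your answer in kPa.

Boussinesq vertical stress below a point load on an elastic half-space:
Δσ_z = 3P/(2πz²) · [1 + (r/z)²]^(−5/2)
r/z = 0/2.5 = 0; [1+(r/z)²]^(−5/2) = 1.
Δσ_z = 3×624/(2π×2.5²) × 1 = 47.67 × 1 = 47.67 kPa

Δσ_z ≈ 47.7 kPa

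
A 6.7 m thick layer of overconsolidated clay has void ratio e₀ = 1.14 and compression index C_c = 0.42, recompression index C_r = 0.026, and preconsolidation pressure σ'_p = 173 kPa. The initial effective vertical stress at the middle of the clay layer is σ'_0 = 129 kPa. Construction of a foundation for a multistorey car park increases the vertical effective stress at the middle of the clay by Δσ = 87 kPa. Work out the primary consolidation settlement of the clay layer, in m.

S_c ≈ 0.137 m

Final effective stress: σ'_f = 129 + 87 = 216 kPa.
σ'_f = 216 > σ'_p = 173 kPa, so the stress path crosses the preconsolidation pressure — recompression up to σ'_p, then virgin compression beyond:
S_c = H/(1+e₀)·[C_r·log₁₀(σ'_p/σ'_0) + C_c·log₁₀(σ'_f/σ'_p)]
    = 6.7/2.14 × [0.026×log₁₀(173/129) + 0.42×log₁₀(216/173)]
    = 3.1308 × [0.0033139 + 0.040491] = 0.1371 m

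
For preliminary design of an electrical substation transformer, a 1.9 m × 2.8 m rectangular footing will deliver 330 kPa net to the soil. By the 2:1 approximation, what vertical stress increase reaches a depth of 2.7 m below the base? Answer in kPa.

Δσ_z ≈ 69.4 kPa

By the 2:1 method the load spreads at 1 horizontal : 2 vertical, so at depth z the loaded area has grown by z in each plan dimension:
Δσ = qBL/((B+z)(L+z)) = 330×1.9×2.8/((1.9+2.7)(2.8+2.7)) = 69.391 kPa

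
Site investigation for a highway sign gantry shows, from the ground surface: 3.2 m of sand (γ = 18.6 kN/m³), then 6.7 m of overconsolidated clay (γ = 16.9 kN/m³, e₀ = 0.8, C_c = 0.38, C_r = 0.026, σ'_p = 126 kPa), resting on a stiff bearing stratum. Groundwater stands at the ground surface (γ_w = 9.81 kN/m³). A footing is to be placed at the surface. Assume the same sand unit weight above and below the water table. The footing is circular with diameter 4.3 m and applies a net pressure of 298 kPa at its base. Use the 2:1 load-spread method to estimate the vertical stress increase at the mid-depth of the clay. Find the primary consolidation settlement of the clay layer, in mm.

Mid-depth of clay below the ground surface: z = 3.2 + 6.7/2 = 6.55 m.
Total vertical stress at mid-clay: σ_v = 18.6×3.2 + 16.9×3.35 = 116.14 kPa.
Pore pressure: u = 9.81×(6.55 − 0) = 64.255 kPa.
Initial effective stress: σ'_0 = σ_v − u = 116.14 − 64.255 = 51.885 kPa.
Stress increase at mid-clay by the 2:1 spreading method:
Δσ ≈ qD²/(D+z)² = 298×4.3²/(4.3+6.55)² = 46.805 kPa
Final effective stress: σ'_f = 51.885 + 46.805 = 98.69 kPa.
σ'_f = 98.69 ≤ σ'_p = 126 kPa, so the clay remains overconsolidated and only the recompression index applies:
S_c = C_r·H/(1+e₀)·log₁₀(σ'_f/σ'_0) = 0.026×6.7/1.8×log₁₀(98.69/51.885)
    = 0.096777 × 0.27923 = 0.02702 m

S_c ≈ 27 mm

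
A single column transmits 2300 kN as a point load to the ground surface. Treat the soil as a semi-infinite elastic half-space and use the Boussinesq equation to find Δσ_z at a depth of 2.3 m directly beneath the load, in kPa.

Boussinesq vertical stress below a point load on an elastic half-space:
Δσ_z = 3P/(2πz²) · [1 + (r/z)²]^(−5/2)
r/z = 0/2.3 = 0; [1+(r/z)²]^(−5/2) = 1.
Δσ_z = 3×2300/(2π×2.3²) × 1 = 207.59 × 1 = 207.6 kPa

Δσ_z ≈ 208 kPa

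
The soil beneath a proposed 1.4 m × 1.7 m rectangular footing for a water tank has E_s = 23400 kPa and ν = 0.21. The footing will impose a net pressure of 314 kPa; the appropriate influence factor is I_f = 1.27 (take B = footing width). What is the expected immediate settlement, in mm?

Immediate (elastic) settlement: S_e = q·B·(1−ν²)/E_s · I_f.
S_e = 314 × 1.4 × (1 − 0.21²) / 23400 × 1.27
    = 314 × 1.4 × 0.9559 / 23400 × 1.27
    = 0.02281 m = 22.81 mm

S_e ≈ 22.8 mm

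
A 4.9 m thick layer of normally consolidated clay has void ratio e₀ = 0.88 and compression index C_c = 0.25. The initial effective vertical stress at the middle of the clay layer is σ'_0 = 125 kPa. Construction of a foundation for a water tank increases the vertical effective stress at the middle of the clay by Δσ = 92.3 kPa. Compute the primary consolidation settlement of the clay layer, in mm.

S_c ≈ 156 mm

Final effective stress: σ'_f = σ'_0 + Δσ = 125 + 92.3 = 217.3 kPa.
Normally consolidated clay, so the full stress increment lies on the virgin compression line:
S_c = C_c·H/(1+e₀)·log₁₀(σ'_f/σ'_0) = 0.25×4.9/(1+0.88)×log₁₀(217.3/125)
    = 0.6516 × 0.24015 = 0.1565 m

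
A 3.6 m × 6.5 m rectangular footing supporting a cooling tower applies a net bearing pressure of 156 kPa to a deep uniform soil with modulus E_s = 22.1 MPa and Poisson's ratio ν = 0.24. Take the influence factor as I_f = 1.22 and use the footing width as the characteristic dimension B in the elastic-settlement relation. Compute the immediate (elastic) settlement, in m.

S_e ≈ 0.0292 m

Immediate (elastic) settlement: S_e = q·B·(1−ν²)/E_s · I_f.
E_s = 22.1 MPa = 22100 kPa.
S_e = 156 × 3.6 × (1 − 0.24²) / 22100 × 1.22
    = 156 × 3.6 × 0.9424 / 22100 × 1.22
    = 0.02922 m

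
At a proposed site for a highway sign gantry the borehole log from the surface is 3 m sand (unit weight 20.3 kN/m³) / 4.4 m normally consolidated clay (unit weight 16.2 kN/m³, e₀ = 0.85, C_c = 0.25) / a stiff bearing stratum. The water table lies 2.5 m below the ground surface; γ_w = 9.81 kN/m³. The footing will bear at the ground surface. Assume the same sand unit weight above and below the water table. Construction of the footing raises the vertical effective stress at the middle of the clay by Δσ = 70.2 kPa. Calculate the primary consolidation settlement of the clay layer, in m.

S_c ≈ 0.179 m

Mid-depth of clay below the ground surface: z = 3 + 4.4/2 = 5.2 m.
Total vertical stress at mid-clay: σ_v = 20.3×3 + 16.2×2.2 = 96.54 kPa.
Pore pressure: u = 9.81×(5.2 − 2.5) = 26.487 kPa.
Initial effective stress: σ'_0 = σ_v − u = 96.54 − 26.487 = 70.053 kPa.
Final effective stress: σ'_f = σ'_0 + Δσ = 70.053 + 70.2 = 140.25 kPa.
Normally consolidated clay, so the full stress increment lies on the virgin compression line:
S_c = C_c·H/(1+e₀)·log₁₀(σ'_f/σ'_0) = 0.25×4.4/(1+0.85)×log₁₀(140.25/70.053)
    = 0.59459 × 0.30148 = 0.1793 m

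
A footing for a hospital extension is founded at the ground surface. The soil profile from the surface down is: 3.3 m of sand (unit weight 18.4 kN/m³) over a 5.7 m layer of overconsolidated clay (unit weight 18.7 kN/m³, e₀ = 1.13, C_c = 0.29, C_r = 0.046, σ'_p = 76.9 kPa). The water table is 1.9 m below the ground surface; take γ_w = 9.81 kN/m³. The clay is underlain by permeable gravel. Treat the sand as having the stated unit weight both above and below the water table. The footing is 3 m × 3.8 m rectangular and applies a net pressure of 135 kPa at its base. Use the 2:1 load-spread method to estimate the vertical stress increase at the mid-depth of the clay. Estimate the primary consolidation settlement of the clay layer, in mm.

S_c ≈ 53.4 mm

Mid-depth of clay below the ground surface: z = 3.3 + 5.7/2 = 6.15 m.
Total vertical stress at mid-clay: σ_v = 18.4×3.3 + 18.7×2.85 = 114.01 kPa.
Pore pressure: u = 9.81×(6.15 − 1.9) = 41.693 kPa.
Initial effective stress: σ'_0 = σ_v − u = 114.01 − 41.693 = 72.317 kPa.
Stress increase at mid-clay by the 2:1 spreading method:
Δσ = qBL/((B+z)(L+z)) = 135×3×3.8/((3+6.15)(3.8+6.15)) = 16.904 kPa
Final effective stress: σ'_f = 72.317 + 16.904 = 89.221 kPa.
σ'_f = 89.221 > σ'_p = 76.9 kPa, so the stress path crosses the preconsolidation pressure — recompression up to σ'_p, then virgin compression beyond:
S_c = H/(1+e₀)·[C_r·log₁₀(σ'_p/σ'_0) + C_c·log₁₀(σ'_f/σ'_p)]
    = 5.7/2.13 × [0.046×log₁₀(76.9/72.317) + 0.29×log₁₀(89.221/76.9)]
    = 2.6761 × [0.0012276 + 0.018717] = 0.05337 m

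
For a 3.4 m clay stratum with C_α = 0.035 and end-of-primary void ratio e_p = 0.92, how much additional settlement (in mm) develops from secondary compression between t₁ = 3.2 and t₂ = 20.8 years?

S_s ≈ 50.4 mm

Secondary compression: S_s = C_α·H/(1+e_p)·log₁₀(t₂/t₁)
S_s = 0.035×3.4/(1+0.92)×log₁₀(20.8/3.2)
    = 0.06198 × 0.8129 = 0.05038 m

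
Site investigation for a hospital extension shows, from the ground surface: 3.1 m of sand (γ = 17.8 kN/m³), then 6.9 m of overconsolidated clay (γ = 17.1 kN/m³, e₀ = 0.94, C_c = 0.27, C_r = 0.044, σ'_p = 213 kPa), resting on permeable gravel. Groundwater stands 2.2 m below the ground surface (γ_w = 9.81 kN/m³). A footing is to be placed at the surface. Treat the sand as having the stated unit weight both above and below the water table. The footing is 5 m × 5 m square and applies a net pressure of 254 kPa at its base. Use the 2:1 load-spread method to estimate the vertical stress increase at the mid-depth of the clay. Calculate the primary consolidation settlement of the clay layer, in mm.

Mid-depth of clay below the ground surface: z = 3.1 + 6.9/2 = 6.55 m.
Total vertical stress at mid-clay: σ_v = 17.8×3.1 + 17.1×3.45 = 114.18 kPa.
Pore pressure: u = 9.81×(6.55 − 2.2) = 42.673 kPa.
Initial effective stress: σ'_0 = σ_v − u = 114.18 − 42.673 = 71.507 kPa.
Stress increase at mid-clay by the 2:1 spreading method:
Δσ = qBL/((B+z)(L+z)) = 254×5×5/((5+6.55)(5+6.55)) = 47.6 kPa
Final effective stress: σ'_f = 71.507 + 47.6 = 119.11 kPa.
σ'_f = 119.11 ≤ σ'_p = 213 kPa, so the clay remains overconsolidated and only the recompression index applies:
S_c = C_r·H/(1+e₀)·log₁₀(σ'_f/σ'_0) = 0.044×6.9/1.94×log₁₀(119.11/71.507)
    = 0.15649 × 0.2216 = 0.03468 m

S_c ≈ 34.7 mm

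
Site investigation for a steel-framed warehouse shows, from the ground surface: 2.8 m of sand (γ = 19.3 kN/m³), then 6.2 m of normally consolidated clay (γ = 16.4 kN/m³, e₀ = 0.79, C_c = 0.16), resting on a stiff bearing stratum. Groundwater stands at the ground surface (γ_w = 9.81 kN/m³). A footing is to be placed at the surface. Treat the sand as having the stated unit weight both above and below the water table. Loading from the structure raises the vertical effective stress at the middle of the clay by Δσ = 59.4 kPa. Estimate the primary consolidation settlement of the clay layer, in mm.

Mid-depth of clay below the ground surface: z = 2.8 + 6.2/2 = 5.9 m.
Total vertical stress at mid-clay: σ_v = 19.3×2.8 + 16.4×3.1 = 104.88 kPa.
Pore pressure: u = 9.81×(5.9 − 0) = 57.879 kPa.
Initial effective stress: σ'_0 = σ_v − u = 104.88 − 57.879 = 47.001 kPa.
Final effective stress: σ'_f = σ'_0 + Δσ = 47.001 + 59.4 = 106.4 kPa.
Normally consolidated clay, so the full stress increment lies on the virgin compression line:
S_c = C_c·H/(1+e₀)·log₁₀(σ'_f/σ'_0) = 0.16×6.2/(1+0.79)×log₁₀(106.4/47.001)
    = 0.55419 × 0.35483 = 0.1966 m

S_c ≈ 197 mm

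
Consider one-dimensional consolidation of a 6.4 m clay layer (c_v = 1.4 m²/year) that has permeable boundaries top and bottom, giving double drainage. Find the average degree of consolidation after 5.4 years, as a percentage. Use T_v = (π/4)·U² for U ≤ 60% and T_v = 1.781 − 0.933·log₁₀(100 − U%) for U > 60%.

U ≈ 86.9 %

Drainage path length: H_d = H/2 = 3.2 m (double drainage).
T_v = c_v·t/H_d² = 1.4×5.4/3.2² = 0.73828.
T_v = 0.73828 corresponds to the U > 60% branch:
U = 1 − 10^((1.781 − T_v)/0.933)/100 = 0.8689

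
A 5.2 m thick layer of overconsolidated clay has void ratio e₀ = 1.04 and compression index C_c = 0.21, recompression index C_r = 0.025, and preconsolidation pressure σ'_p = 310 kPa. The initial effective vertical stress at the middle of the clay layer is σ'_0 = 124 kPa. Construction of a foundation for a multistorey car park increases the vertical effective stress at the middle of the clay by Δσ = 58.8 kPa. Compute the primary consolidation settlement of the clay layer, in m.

S_c ≈ 0.0107 m

Final effective stress: σ'_f = 124 + 58.8 = 182.8 kPa.
σ'_f = 182.8 ≤ σ'_p = 310 kPa, so the clay remains overconsolidated and only the recompression index applies:
S_c = C_r·H/(1+e₀)·log₁₀(σ'_f/σ'_0) = 0.025×5.2/2.04×log₁₀(182.8/124)
    = 0.063725 × 0.16855 = 0.01074 m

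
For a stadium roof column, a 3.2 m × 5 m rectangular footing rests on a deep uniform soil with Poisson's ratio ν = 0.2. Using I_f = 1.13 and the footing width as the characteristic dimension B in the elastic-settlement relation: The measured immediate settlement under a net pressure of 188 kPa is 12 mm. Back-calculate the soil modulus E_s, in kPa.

S_e = q·B·(1−ν²)/E_s · I_f  ⇒  E_s = q·B·(1−ν²)·I_f / S_e.
E_s = 188 × 3.2 × 0.96 × 1.13 / 0.012 = 54380 kPa

E_s ≈ 54400 kPa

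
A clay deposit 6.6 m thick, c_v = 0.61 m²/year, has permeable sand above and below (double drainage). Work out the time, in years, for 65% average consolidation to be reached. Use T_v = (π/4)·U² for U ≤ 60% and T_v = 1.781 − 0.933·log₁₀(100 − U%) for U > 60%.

t ≈ 6.08 years

Drainage path length: H_d = H/2 = 3.3 m (double drainage).
U > 60%: T_v = 1.781 − 0.933·log₁₀(100 − 65) = 0.34038.
t = T_v·H_d²/c_v = 0.34038×3.3²/0.61 = 6.077 years.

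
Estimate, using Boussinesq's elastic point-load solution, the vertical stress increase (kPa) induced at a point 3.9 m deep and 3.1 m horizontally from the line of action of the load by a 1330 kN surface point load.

Δσ_z ≈ 12.3 kPa

Boussinesq vertical stress below a point load on an elastic half-space:
Δσ_z = 3P/(2πz²) · [1 + (r/z)²]^(−5/2)
r/z = 3.1/3.9 = 0.79487; [1+(r/z)²]^(−5/2) = 0.29398.
Δσ_z = 3×1330/(2π×3.9²) × 0.29398 = 41.751 × 0.29398 = 12.27 kPa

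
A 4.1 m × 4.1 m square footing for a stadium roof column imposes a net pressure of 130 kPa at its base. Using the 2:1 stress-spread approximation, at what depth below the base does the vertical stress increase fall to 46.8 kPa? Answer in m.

z ≈ 2.73 m

2:1 spreading — at depth z the loaded area has grown by z in each plan dimension:
qB²/(B+z)² = Δσ_z ⇒ z = B(√(q/Δσ_z) − 1) = 4.1×(√(130/46.8) − 1) = 2.733 m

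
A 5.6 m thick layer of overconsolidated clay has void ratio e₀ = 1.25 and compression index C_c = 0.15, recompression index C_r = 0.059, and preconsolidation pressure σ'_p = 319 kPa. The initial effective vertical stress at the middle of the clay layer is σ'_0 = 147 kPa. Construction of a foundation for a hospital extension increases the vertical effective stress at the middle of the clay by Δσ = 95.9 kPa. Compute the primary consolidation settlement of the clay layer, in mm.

Final effective stress: σ'_f = 147 + 95.9 = 242.9 kPa.
σ'_f = 242.9 ≤ σ'_p = 319 kPa, so the clay remains overconsolidated and only the recompression index applies:
S_c = C_r·H/(1+e₀)·log₁₀(σ'_f/σ'_0) = 0.059×5.6/2.25×log₁₀(242.9/147)
    = 0.14685 × 0.21811 = 0.03203 m

S_c ≈ 32 mm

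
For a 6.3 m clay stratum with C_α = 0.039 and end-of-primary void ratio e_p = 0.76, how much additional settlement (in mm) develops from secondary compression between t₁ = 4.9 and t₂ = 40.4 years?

S_s ≈ 128 mm

Secondary compression: S_s = C_α·H/(1+e_p)·log₁₀(t₂/t₁)
S_s = 0.039×6.3/(1+0.76)×log₁₀(40.4/4.9)
    = 0.1396 × 0.9162 = 0.1279 m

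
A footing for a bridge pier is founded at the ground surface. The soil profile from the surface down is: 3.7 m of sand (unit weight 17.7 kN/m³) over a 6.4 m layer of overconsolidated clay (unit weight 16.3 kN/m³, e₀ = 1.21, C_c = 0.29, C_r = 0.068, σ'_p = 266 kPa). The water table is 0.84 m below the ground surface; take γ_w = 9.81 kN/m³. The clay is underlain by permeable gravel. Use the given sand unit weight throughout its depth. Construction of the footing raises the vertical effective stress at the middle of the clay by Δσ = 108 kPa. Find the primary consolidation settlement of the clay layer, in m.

S_c ≈ 0.0897 m

Mid-depth of clay below the ground surface: z = 3.7 + 6.4/2 = 6.9 m.
Total vertical stress at mid-clay: σ_v = 17.7×3.7 + 16.3×3.2 = 117.65 kPa.
Pore pressure: u = 9.81×(6.9 − 0.84) = 59.449 kPa.
Initial effective stress: σ'_0 = σ_v − u = 117.65 − 59.449 = 58.201 kPa.
Final effective stress: σ'_f = 58.201 + 108 = 166.2 kPa.
σ'_f = 166.2 ≤ σ'_p = 266 kPa, so the clay remains overconsolidated and only the recompression index applies:
S_c = C_r·H/(1+e₀)·log₁₀(σ'_f/σ'_0) = 0.068×6.4/2.21×log₁₀(166.2/58.201)
    = 0.19692 × 0.4557 = 0.08974 m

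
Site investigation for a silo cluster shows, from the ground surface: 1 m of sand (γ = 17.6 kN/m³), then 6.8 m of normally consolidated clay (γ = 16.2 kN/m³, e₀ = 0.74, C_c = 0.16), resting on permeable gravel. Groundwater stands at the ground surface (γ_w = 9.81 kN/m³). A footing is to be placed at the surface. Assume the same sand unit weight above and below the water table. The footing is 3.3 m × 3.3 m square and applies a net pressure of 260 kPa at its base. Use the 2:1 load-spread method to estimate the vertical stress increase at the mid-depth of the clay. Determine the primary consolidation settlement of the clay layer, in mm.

S_c ≈ 261 mm

Mid-depth of clay below the ground surface: z = 1 + 6.8/2 = 4.4 m.
Total vertical stress at mid-clay: σ_v = 17.6×1 + 16.2×3.4 = 72.68 kPa.
Pore pressure: u = 9.81×(4.4 − 0) = 43.164 kPa.
Initial effective stress: σ'_0 = σ_v − u = 72.68 − 43.164 = 29.516 kPa.
Stress increase at mid-clay by the 2:1 spreading method:
Δσ = qBL/((B+z)(L+z)) = 260×3.3×3.3/((3.3+4.4)(3.3+4.4)) = 47.755 kPa
Final effective stress: σ'_f = σ'_0 + Δσ = 29.516 + 47.755 = 77.271 kPa.
Normally consolidated clay, so the full stress increment lies on the virgin compression line:
S_c = C_c·H/(1+e₀)·log₁₀(σ'_f/σ'_0) = 0.16×6.8/(1+0.74)×log₁₀(77.271/29.516)
    = 0.62529 × 0.41796 = 0.2613 m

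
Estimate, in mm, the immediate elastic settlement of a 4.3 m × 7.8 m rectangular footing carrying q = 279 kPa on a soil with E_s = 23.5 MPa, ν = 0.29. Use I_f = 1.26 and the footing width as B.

Immediate (elastic) settlement: S_e = q·B·(1−ν²)/E_s · I_f.
E_s = 23.5 MPa = 23500 kPa.
S_e = 279 × 4.3 × (1 − 0.29²) / 23500 × 1.26
    = 279 × 4.3 × 0.9159 / 23500 × 1.26
    = 0.05891 m = 58.91 mm

S_e ≈ 58.9 mm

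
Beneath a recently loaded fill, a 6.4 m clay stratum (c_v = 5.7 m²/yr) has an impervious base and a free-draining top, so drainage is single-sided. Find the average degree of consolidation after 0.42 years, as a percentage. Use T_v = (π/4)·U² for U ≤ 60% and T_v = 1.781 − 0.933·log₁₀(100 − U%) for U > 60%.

Drainage path length: H_d = H = 6.4 m (single drainage).
T_v = c_v·t/H_d² = 5.7×0.42/6.4² = 0.058447.
T_v = 0.058447 corresponds to the U ≤ 60% branch:
U = √(4T_v/π) = 0.2728

U ≈ 27.3 %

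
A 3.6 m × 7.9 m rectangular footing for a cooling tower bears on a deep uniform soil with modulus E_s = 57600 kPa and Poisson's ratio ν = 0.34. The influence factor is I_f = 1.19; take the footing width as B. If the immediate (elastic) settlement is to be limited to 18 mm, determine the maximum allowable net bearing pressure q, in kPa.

S_e = q·B·(1−ν²)/E_s · I_f  ⇒  q = S_e·E_s / (B·(1−ν²)·I_f).
q = 0.018 × 57600 / (3.6 × 0.8844 × 1.19) = 273.7 kPa

q ≈ 274 kPa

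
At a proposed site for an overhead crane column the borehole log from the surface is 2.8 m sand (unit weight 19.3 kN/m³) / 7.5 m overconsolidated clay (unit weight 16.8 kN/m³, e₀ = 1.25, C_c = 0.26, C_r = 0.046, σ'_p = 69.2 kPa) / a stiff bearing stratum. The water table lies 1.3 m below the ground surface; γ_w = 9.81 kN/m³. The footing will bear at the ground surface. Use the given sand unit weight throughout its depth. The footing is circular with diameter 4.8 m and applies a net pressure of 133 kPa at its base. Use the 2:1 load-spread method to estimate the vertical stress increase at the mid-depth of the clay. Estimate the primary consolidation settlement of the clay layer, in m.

S_c ≈ 0.0997 m

Mid-depth of clay below the ground surface: z = 2.8 + 7.5/2 = 6.55 m.
Total vertical stress at mid-clay: σ_v = 19.3×2.8 + 16.8×3.75 = 117.04 kPa.
Pore pressure: u = 9.81×(6.55 − 1.3) = 51.503 kPa.
Initial effective stress: σ'_0 = σ_v − u = 117.04 − 51.503 = 65.537 kPa.
Stress increase at mid-clay by the 2:1 spreading method:
Δσ ≈ qD²/(D+z)² = 133×4.8²/(4.8+6.55)² = 23.787 kPa
Final effective stress: σ'_f = 65.537 + 23.787 = 89.324 kPa.
σ'_f = 89.324 > σ'_p = 69.2 kPa, so the stress path crosses the preconsolidation pressure — recompression up to σ'_p, then virgin compression beyond:
S_c = H/(1+e₀)·[C_r·log₁₀(σ'_p/σ'_0) + C_c·log₁₀(σ'_f/σ'_p)]
    = 7.5/2.25 × [0.046×log₁₀(69.2/65.537) + 0.26×log₁₀(89.324/69.2)]
    = 3.3333 × [0.0010865 + 0.028824] = 0.0997 m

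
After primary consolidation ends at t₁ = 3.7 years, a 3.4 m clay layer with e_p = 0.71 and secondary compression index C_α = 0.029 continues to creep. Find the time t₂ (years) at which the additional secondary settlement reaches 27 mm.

t₂ ≈ 10.9 years

S_s = C_α·H/(1+e_p)·log₁₀(t₂/t₁) ⇒ log₁₀(t₂/t₁) = S_s·(1+e_p)/(C_α·H).
log₁₀(t₂/t₁) = 0.027 × (1+0.71) / (0.029×3.4) = 0.4683
t₂ = t₁ × 10^0.4683 = 3.7 × 2.939 = 10.88 years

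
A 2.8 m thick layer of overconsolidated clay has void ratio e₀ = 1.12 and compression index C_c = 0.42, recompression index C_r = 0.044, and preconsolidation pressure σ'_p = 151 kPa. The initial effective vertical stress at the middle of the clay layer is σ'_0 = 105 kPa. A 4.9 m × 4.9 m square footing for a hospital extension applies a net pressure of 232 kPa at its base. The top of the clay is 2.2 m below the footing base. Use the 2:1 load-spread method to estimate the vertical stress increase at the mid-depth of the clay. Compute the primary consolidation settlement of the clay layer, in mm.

S_c ≈ 54.3 mm

Mid-depth of clay below the footing base: z = 2.2 + 2.8/2 = 3.6 m.
Stress increase at mid-clay by the 2:1 spreading method:
Δσ = qBL/((B+z)(L+z)) = 232×4.9×4.9/((4.9+3.6)(4.9+3.6)) = 77.098 kPa
Final effective stress: σ'_f = 105 + 77.098 = 182.1 kPa.
σ'_f = 182.1 > σ'_p = 151 kPa, so the stress path crosses the preconsolidation pressure — recompression up to σ'_p, then virgin compression beyond:
S_c = H/(1+e₀)·[C_r·log₁₀(σ'_p/σ'_0) + C_c·log₁₀(σ'_f/σ'_p)]
    = 2.8/2.12 × [0.044×log₁₀(151/105) + 0.42×log₁₀(182.1/151)]
    = 1.3208 × [0.0069427 + 0.03416] = 0.05429 m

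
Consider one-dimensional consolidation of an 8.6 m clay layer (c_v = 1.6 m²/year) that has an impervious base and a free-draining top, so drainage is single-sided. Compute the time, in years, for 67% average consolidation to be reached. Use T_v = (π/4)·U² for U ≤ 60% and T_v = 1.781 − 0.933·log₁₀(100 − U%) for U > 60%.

t ≈ 16.8 years

Drainage path length: H_d = H = 8.6 m (single drainage).
U > 60%: T_v = 1.781 − 0.933·log₁₀(100 − 67) = 0.36423.
t = T_v·H_d²/c_v = 0.36423×8.6²/1.6 = 16.84 years.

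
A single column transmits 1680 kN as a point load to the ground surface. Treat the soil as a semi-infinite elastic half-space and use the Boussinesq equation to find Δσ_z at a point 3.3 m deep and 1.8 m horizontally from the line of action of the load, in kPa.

Boussinesq vertical stress below a point load on an elastic half-space:
Δσ_z = 3P/(2πz²) · [1 + (r/z)²]^(−5/2)
r/z = 1.8/3.3 = 0.54545; [1+(r/z)²]^(−5/2) = 0.52145.
Δσ_z = 3×1680/(2π×3.3²) × 0.52145 = 73.658 × 0.52145 = 38.41 kPa

Δσ_z ≈ 38.4 kPa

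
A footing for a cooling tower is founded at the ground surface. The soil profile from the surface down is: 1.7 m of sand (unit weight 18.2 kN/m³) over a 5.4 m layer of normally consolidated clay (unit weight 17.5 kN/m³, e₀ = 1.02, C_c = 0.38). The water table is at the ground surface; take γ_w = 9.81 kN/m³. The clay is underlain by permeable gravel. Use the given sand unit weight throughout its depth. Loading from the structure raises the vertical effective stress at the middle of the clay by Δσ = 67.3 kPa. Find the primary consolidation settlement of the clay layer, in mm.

S_c ≈ 473 mm

Mid-depth of clay below the ground surface: z = 1.7 + 5.4/2 = 4.4 m.
Total vertical stress at mid-clay: σ_v = 18.2×1.7 + 17.5×2.7 = 78.19 kPa.
Pore pressure: u = 9.81×(4.4 − 0) = 43.164 kPa.
Initial effective stress: σ'_0 = σ_v − u = 78.19 − 43.164 = 35.026 kPa.
Final effective stress: σ'_f = σ'_0 + Δσ = 35.026 + 67.3 = 102.33 kPa.
Normally consolidated clay, so the full stress increment lies on the virgin compression line:
S_c = C_c·H/(1+e₀)·log₁₀(σ'_f/σ'_0) = 0.38×5.4/(1+1.02)×log₁₀(102.33/35.026)
    = 1.0158 × 0.46561 = 0.473 m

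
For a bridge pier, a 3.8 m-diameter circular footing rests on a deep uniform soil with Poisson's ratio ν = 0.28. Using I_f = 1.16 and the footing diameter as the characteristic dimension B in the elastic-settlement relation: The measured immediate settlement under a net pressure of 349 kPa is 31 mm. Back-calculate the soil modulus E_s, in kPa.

S_e = q·B·(1−ν²)/E_s · I_f  ⇒  E_s = q·B·(1−ν²)·I_f / S_e.
E_s = 349 × 3.8 × 0.9216 × 1.16 / 0.031 = 45730 kPa

E_s ≈ 45700 kPa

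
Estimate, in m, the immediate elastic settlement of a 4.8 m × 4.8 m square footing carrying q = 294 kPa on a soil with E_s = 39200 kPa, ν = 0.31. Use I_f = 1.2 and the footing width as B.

S_e ≈ 0.039 m

Immediate (elastic) settlement: S_e = q·B·(1−ν²)/E_s · I_f.
S_e = 294 × 4.8 × (1 − 0.31²) / 39200 × 1.2
    = 294 × 4.8 × 0.9039 / 39200 × 1.2
    = 0.03905 m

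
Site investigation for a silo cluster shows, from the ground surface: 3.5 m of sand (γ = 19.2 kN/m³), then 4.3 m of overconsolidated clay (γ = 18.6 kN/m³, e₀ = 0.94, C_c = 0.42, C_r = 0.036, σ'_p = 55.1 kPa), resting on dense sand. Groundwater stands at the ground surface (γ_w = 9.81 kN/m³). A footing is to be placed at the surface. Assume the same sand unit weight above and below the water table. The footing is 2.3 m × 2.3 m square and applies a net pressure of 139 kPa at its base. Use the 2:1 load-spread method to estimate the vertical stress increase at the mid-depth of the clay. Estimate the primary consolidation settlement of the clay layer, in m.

S_c ≈ 0.0589 m

Mid-depth of clay below the ground surface: z = 3.5 + 4.3/2 = 5.65 m.
Total vertical stress at mid-clay: σ_v = 19.2×3.5 + 18.6×2.15 = 107.19 kPa.
Pore pressure: u = 9.81×(5.65 − 0) = 55.427 kPa.
Initial effective stress: σ'_0 = σ_v − u = 107.19 − 55.427 = 51.763 kPa.
Stress increase at mid-clay by the 2:1 spreading method:
Δσ = qBL/((B+z)(L+z)) = 139×2.3×2.3/((2.3+5.65)(2.3+5.65)) = 11.634 kPa
Final effective stress: σ'_f = 51.763 + 11.634 = 63.397 kPa.
σ'_f = 63.397 > σ'_p = 55.1 kPa, so the stress path crosses the preconsolidation pressure — recompression up to σ'_p, then virgin compression beyond:
S_c = H/(1+e₀)·[C_r·log₁₀(σ'_p/σ'_0) + C_c·log₁₀(σ'_f/σ'_p)]
    = 4.3/1.94 × [0.036×log₁₀(55.1/51.763) + 0.42×log₁₀(63.397/55.1)]
    = 2.2165 × [0.00097676 + 0.025585] = 0.05887 m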